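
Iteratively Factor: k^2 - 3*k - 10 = (k + 2)*(k - 5)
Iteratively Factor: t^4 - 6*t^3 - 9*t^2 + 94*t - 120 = (t - 5)*(t^3 - t^2 - 14*t + 24) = (t - 5)*(t - 3)*(t^2 + 2*t - 8) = (t - 5)*(t - 3)*(t + 4)*(t - 2)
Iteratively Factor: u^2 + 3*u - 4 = (u + 4)*(u - 1)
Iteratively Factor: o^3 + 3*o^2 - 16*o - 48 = (o + 4)*(o^2 - o - 12) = (o + 3)*(o + 4)*(o - 4)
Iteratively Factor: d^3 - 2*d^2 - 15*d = (d + 3)*(d^2 - 5*d) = d*(d + 3)*(d - 5)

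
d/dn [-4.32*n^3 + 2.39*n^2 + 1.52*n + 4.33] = -12.96*n^2 + 4.78*n + 1.52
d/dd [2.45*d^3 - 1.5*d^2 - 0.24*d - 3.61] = 7.35*d^2 - 3.0*d - 0.24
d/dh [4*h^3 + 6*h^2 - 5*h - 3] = 12*h^2 + 12*h - 5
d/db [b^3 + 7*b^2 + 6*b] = 3*b^2 + 14*b + 6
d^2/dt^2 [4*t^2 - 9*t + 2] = 8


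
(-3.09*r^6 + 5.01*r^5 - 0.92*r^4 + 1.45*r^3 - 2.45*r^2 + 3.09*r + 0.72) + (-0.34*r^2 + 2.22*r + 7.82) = -3.09*r^6 + 5.01*r^5 - 0.92*r^4 + 1.45*r^3 - 2.79*r^2 + 5.31*r + 8.54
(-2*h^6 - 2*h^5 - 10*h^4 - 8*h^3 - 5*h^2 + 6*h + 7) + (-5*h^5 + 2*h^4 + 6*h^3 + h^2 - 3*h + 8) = -2*h^6 - 7*h^5 - 8*h^4 - 2*h^3 - 4*h^2 + 3*h + 15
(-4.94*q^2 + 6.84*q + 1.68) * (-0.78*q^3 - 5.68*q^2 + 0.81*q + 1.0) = 3.8532*q^5 + 22.724*q^4 - 44.163*q^3 - 8.942*q^2 + 8.2008*q + 1.68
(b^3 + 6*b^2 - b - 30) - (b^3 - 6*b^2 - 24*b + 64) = 12*b^2 + 23*b - 94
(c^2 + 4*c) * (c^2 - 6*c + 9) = c^4 - 2*c^3 - 15*c^2 + 36*c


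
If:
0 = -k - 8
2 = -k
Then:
No Solution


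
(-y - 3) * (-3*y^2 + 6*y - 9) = 3*y^3 + 3*y^2 - 9*y + 27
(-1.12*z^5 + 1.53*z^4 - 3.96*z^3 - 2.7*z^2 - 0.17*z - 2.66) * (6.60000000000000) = -7.392*z^5 + 10.098*z^4 - 26.136*z^3 - 17.82*z^2 - 1.122*z - 17.556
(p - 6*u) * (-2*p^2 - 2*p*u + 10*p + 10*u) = -2*p^3 + 10*p^2*u + 10*p^2 + 12*p*u^2 - 50*p*u - 60*u^2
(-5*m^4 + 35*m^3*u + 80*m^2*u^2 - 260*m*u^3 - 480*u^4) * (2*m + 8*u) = -10*m^5 + 30*m^4*u + 440*m^3*u^2 + 120*m^2*u^3 - 3040*m*u^4 - 3840*u^5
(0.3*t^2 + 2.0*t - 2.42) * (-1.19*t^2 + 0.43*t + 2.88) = -0.357*t^4 - 2.251*t^3 + 4.6038*t^2 + 4.7194*t - 6.9696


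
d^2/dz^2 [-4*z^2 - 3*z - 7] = -8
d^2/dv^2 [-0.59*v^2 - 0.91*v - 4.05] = -1.18000000000000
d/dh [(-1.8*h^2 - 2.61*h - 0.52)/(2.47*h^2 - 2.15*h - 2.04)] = (10.3167*h^2 + 9.9128*h + 4.2064)/(6.1009*h^4 - 10.621*h^3 - 5.4551*h^2 + 8.772*h + 4.1616)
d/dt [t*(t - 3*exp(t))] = -t*(3*exp(t) - 1) + t - 3*exp(t)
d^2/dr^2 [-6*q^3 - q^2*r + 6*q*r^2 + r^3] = 12*q + 6*r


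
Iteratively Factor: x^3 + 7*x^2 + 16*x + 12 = (x + 2)*(x^2 + 5*x + 6) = (x + 2)^2*(x + 3)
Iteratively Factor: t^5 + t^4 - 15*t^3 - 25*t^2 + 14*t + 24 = (t + 2)*(t^4 - t^3 - 13*t^2 + t + 12) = (t - 1)*(t + 2)*(t^3 - 13*t - 12) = (t - 1)*(t + 1)*(t + 2)*(t^2 - t - 12) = (t - 1)*(t + 1)*(t + 2)*(t + 3)*(t - 4)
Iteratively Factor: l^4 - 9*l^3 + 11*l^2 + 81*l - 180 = (l - 3)*(l^3 - 6*l^2 - 7*l + 60) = (l - 5)*(l - 3)*(l^2 - l - 12) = (l - 5)*(l - 4)*(l - 3)*(l + 3)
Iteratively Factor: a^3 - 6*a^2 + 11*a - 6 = (a - 3)*(a^2 - 3*a + 2) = (a - 3)*(a - 1)*(a - 2)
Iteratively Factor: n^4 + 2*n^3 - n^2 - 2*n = (n)*(n^3 + 2*n^2 - n - 2) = n*(n + 1)*(n^2 + n - 2) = n*(n + 1)*(n + 2)*(n - 1)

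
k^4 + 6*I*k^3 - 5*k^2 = k^2*(k + I)*(k + 5*I)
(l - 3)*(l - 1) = l^2 - 4*l + 3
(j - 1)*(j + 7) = j^2 + 6*j - 7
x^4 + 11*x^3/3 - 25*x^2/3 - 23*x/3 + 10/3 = (x - 2)*(x - 1/3)*(x + 1)*(x + 5)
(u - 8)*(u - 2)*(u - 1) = u^3 - 11*u^2 + 26*u - 16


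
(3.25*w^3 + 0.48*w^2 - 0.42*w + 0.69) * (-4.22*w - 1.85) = -13.715*w^4 - 8.0381*w^3 + 0.8844*w^2 - 2.1348*w - 1.2765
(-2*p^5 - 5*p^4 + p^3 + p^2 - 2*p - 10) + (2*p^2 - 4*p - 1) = -2*p^5 - 5*p^4 + p^3 + 3*p^2 - 6*p - 11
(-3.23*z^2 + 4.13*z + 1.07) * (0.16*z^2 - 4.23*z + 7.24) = -0.5168*z^4 + 14.3237*z^3 - 40.6839*z^2 + 25.3751*z + 7.7468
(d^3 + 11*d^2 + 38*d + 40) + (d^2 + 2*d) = d^3 + 12*d^2 + 40*d + 40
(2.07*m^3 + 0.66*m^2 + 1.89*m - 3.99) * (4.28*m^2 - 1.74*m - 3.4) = 8.8596*m^5 - 0.777*m^4 - 0.0971999999999995*m^3 - 22.6098*m^2 + 0.516600000000001*m + 13.566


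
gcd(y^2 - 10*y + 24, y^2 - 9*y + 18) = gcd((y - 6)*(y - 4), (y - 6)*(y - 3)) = y - 6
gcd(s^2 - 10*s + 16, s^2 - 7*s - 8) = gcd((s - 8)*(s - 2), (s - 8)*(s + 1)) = s - 8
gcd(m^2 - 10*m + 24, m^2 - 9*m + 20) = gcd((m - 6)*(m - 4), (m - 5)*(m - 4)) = m - 4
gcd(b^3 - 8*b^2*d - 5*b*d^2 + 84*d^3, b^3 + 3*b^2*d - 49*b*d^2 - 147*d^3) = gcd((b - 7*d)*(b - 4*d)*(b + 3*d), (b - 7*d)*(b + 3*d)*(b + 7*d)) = b^2 - 4*b*d - 21*d^2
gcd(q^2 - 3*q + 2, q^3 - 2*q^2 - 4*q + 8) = q - 2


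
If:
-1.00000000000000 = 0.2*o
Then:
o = -5.00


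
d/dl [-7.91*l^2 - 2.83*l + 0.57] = -15.82*l - 2.83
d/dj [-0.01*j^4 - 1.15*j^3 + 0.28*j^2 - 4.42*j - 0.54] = -0.04*j^3 - 3.45*j^2 + 0.56*j - 4.42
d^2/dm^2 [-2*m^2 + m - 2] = -4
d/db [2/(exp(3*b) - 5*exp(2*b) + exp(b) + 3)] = (-6*exp(2*b) + 20*exp(b) - 2)*exp(b)/(exp(3*b) - 5*exp(2*b) + exp(b) + 3)^2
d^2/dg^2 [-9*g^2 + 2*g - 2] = -18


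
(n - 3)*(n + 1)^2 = n^3 - n^2 - 5*n - 3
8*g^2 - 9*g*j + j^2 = (-8*g + j)*(-g + j)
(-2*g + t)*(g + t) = -2*g^2 - g*t + t^2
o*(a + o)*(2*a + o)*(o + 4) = 2*a^2*o^2 + 8*a^2*o + 3*a*o^3 + 12*a*o^2 + o^4 + 4*o^3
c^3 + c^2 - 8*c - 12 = (c - 3)*(c + 2)^2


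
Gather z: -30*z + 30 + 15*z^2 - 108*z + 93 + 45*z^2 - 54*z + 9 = 60*z^2 - 192*z + 132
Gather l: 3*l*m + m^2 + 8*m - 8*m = 3*l*m + m^2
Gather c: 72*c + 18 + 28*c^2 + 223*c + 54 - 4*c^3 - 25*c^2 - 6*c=-4*c^3 + 3*c^2 + 289*c + 72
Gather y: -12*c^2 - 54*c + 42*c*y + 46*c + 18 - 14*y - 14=-12*c^2 - 8*c + y*(42*c - 14) + 4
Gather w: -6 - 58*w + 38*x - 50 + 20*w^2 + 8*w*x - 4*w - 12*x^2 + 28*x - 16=20*w^2 + w*(8*x - 62) - 12*x^2 + 66*x - 72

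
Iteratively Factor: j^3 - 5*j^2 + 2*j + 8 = (j + 1)*(j^2 - 6*j + 8) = (j - 4)*(j + 1)*(j - 2)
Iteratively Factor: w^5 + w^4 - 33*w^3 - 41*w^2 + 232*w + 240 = (w - 5)*(w^4 + 6*w^3 - 3*w^2 - 56*w - 48) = (w - 5)*(w + 1)*(w^3 + 5*w^2 - 8*w - 48) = (w - 5)*(w - 3)*(w + 1)*(w^2 + 8*w + 16) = (w - 5)*(w - 3)*(w + 1)*(w + 4)*(w + 4)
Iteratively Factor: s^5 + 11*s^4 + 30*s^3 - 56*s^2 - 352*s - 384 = (s - 3)*(s^4 + 14*s^3 + 72*s^2 + 160*s + 128) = (s - 3)*(s + 4)*(s^3 + 10*s^2 + 32*s + 32) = (s - 3)*(s + 2)*(s + 4)*(s^2 + 8*s + 16) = (s - 3)*(s + 2)*(s + 4)^2*(s + 4)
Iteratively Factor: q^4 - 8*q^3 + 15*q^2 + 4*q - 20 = (q - 2)*(q^3 - 6*q^2 + 3*q + 10) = (q - 5)*(q - 2)*(q^2 - q - 2) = (q - 5)*(q - 2)^2*(q + 1)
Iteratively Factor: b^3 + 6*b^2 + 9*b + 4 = (b + 1)*(b^2 + 5*b + 4) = (b + 1)*(b + 4)*(b + 1)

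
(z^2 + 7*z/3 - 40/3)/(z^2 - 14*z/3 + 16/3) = (z + 5)/(z - 2)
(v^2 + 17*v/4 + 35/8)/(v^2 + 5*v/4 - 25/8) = (4*v + 7)/(4*v - 5)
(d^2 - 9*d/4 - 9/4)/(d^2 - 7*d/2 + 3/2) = (4*d + 3)/(2*(2*d - 1))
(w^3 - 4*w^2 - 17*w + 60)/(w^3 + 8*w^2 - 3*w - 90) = (w^2 - w - 20)/(w^2 + 11*w + 30)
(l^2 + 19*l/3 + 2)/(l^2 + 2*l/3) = (3*l^2 + 19*l + 6)/(l*(3*l + 2))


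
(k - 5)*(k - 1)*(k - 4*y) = k^3 - 4*k^2*y - 6*k^2 + 24*k*y + 5*k - 20*y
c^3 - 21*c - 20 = (c - 5)*(c + 1)*(c + 4)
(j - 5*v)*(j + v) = j^2 - 4*j*v - 5*v^2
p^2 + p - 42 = (p - 6)*(p + 7)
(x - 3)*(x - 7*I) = x^2 - 3*x - 7*I*x + 21*I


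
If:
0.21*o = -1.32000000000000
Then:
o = -6.29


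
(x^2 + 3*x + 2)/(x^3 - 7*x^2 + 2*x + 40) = (x + 1)/(x^2 - 9*x + 20)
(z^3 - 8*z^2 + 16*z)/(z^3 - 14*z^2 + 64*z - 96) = z/(z - 6)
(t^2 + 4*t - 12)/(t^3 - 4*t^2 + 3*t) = (t^2 + 4*t - 12)/(t*(t^2 - 4*t + 3))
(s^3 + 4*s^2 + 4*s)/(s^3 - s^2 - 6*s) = (s + 2)/(s - 3)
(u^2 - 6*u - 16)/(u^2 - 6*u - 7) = (-u^2 + 6*u + 16)/(-u^2 + 6*u + 7)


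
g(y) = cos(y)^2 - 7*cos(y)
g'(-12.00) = 2.85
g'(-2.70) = -3.76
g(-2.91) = 7.76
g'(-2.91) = -2.05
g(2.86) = 7.65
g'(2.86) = 2.48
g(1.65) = 0.56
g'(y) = -2*sin(y)*cos(y) + 7*sin(y)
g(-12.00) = -5.19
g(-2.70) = 7.15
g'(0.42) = 2.11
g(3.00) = 7.91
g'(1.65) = 7.14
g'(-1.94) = -7.20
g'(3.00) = 1.27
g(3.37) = 7.77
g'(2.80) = 2.98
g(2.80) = 7.48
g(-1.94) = 2.66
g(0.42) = -5.56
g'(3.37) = -2.03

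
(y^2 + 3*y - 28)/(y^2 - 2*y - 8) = (y + 7)/(y + 2)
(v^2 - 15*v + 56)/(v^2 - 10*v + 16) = (v - 7)/(v - 2)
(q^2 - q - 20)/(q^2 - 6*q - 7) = (-q^2 + q + 20)/(-q^2 + 6*q + 7)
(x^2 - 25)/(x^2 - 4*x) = (x^2 - 25)/(x*(x - 4))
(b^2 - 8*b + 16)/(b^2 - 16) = (b - 4)/(b + 4)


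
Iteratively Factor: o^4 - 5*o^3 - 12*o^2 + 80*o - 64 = (o + 4)*(o^3 - 9*o^2 + 24*o - 16) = (o - 1)*(o + 4)*(o^2 - 8*o + 16) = (o - 4)*(o - 1)*(o + 4)*(o - 4)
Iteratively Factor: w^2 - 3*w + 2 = (w - 2)*(w - 1)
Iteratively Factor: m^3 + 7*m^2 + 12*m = (m + 4)*(m^2 + 3*m) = m*(m + 4)*(m + 3)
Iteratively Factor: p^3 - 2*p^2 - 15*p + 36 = (p - 3)*(p^2 + p - 12) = (p - 3)^2*(p + 4)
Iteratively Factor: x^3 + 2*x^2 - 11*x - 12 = (x + 4)*(x^2 - 2*x - 3) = (x - 3)*(x + 4)*(x + 1)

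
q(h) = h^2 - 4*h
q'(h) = 2*h - 4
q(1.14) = -3.26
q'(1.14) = -1.72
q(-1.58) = 8.82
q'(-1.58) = -7.16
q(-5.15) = 47.12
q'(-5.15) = -14.30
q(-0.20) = 0.84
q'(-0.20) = -4.40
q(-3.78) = 29.41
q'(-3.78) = -11.56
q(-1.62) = 9.10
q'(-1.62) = -7.24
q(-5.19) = 47.70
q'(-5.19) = -14.38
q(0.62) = -2.10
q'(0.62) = -2.76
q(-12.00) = 192.00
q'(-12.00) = -28.00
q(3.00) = -3.00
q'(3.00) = 2.00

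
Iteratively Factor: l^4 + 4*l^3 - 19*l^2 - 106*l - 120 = (l + 2)*(l^3 + 2*l^2 - 23*l - 60) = (l + 2)*(l + 4)*(l^2 - 2*l - 15) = (l - 5)*(l + 2)*(l + 4)*(l + 3)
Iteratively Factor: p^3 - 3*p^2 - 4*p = (p)*(p^2 - 3*p - 4) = p*(p - 4)*(p + 1)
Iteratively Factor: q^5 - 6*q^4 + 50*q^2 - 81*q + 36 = (q - 4)*(q^4 - 2*q^3 - 8*q^2 + 18*q - 9) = (q - 4)*(q - 1)*(q^3 - q^2 - 9*q + 9) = (q - 4)*(q - 1)*(q + 3)*(q^2 - 4*q + 3) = (q - 4)*(q - 1)^2*(q + 3)*(q - 3)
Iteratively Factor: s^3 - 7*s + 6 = (s + 3)*(s^2 - 3*s + 2) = (s - 2)*(s + 3)*(s - 1)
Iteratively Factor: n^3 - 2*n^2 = (n)*(n^2 - 2*n) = n^2*(n - 2)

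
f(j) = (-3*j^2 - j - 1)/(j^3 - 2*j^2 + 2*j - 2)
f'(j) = (-6*j - 1)/(j^3 - 2*j^2 + 2*j - 2) + (-3*j^2 - j - 1)*(-3*j^2 + 4*j - 2)/(j^3 - 2*j^2 + 2*j - 2)^2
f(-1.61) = 0.49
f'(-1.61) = -0.05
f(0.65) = 2.30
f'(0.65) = 5.06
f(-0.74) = 0.38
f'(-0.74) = -0.18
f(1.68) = -24.40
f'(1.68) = 175.90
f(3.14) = -2.17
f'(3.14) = 1.38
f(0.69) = 2.51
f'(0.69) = 5.48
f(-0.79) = 0.39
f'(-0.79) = -0.19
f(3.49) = -1.77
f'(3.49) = 0.94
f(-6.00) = 0.34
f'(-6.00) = 0.04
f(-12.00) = 0.21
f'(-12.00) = 0.01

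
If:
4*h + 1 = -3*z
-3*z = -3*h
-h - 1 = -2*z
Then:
No Solution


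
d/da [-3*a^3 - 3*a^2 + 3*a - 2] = -9*a^2 - 6*a + 3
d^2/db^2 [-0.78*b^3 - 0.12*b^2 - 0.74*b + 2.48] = -4.68*b - 0.24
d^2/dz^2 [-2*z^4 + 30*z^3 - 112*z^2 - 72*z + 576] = -24*z^2 + 180*z - 224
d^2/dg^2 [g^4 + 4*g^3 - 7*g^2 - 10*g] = 12*g^2 + 24*g - 14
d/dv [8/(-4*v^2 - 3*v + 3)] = 8*(8*v + 3)/(4*v^2 + 3*v - 3)^2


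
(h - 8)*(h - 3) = h^2 - 11*h + 24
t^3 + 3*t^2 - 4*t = t*(t - 1)*(t + 4)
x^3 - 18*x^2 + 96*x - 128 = (x - 8)^2*(x - 2)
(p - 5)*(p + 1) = p^2 - 4*p - 5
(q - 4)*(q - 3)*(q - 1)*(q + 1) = q^4 - 7*q^3 + 11*q^2 + 7*q - 12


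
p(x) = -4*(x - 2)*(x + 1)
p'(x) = 4 - 8*x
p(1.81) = 2.14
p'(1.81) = -10.48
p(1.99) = 0.12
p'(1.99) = -11.92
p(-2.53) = -27.72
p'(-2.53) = 24.24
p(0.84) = 8.54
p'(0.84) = -2.72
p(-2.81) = -34.82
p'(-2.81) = 26.48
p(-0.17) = 7.20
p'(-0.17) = 5.36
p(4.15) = -44.29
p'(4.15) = -29.20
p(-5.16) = -119.14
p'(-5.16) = 45.28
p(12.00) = -520.00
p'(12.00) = -92.00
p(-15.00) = -952.00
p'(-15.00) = 124.00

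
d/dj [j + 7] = 1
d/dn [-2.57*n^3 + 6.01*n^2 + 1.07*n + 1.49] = -7.71*n^2 + 12.02*n + 1.07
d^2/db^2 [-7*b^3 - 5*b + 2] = -42*b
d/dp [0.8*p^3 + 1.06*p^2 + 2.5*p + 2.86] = 2.4*p^2 + 2.12*p + 2.5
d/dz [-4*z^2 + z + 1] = 1 - 8*z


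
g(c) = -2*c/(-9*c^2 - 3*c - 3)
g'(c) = -2*c*(18*c + 3)/(-9*c^2 - 3*c - 3)^2 - 2/(-9*c^2 - 3*c - 3) = 2*(1 - 3*c^2)/(3*(9*c^4 + 6*c^3 + 7*c^2 + 2*c + 1))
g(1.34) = 0.12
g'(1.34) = -0.05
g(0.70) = 0.15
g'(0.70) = -0.03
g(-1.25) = -0.19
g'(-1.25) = -0.12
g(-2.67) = -0.09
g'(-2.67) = -0.03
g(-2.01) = -0.12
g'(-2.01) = -0.06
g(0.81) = 0.14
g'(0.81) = -0.05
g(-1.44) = -0.17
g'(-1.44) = -0.10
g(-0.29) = -0.20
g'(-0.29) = 0.54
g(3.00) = 0.06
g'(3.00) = -0.02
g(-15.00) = -0.02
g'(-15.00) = 0.00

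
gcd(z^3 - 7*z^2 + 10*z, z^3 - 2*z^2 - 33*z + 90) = z - 5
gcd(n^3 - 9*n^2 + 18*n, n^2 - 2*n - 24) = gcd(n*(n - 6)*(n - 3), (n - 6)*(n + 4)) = n - 6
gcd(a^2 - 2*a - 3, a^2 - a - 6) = a - 3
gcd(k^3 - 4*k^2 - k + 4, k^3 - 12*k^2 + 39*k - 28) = k^2 - 5*k + 4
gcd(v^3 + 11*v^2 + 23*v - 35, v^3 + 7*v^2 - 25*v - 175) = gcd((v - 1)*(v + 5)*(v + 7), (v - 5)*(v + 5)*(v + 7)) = v^2 + 12*v + 35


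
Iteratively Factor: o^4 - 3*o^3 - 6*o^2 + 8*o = (o + 2)*(o^3 - 5*o^2 + 4*o) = o*(o + 2)*(o^2 - 5*o + 4) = o*(o - 4)*(o + 2)*(o - 1)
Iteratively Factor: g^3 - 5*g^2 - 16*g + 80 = (g + 4)*(g^2 - 9*g + 20) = (g - 4)*(g + 4)*(g - 5)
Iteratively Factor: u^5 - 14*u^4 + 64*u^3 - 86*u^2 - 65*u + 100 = (u - 5)*(u^4 - 9*u^3 + 19*u^2 + 9*u - 20) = (u - 5)*(u - 4)*(u^3 - 5*u^2 - u + 5) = (u - 5)*(u - 4)*(u + 1)*(u^2 - 6*u + 5) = (u - 5)*(u - 4)*(u - 1)*(u + 1)*(u - 5)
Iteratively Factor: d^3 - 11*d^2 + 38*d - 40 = (d - 4)*(d^2 - 7*d + 10) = (d - 4)*(d - 2)*(d - 5)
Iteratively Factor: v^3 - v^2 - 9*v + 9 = (v - 3)*(v^2 + 2*v - 3) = (v - 3)*(v + 3)*(v - 1)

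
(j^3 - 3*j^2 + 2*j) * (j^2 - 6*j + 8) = j^5 - 9*j^4 + 28*j^3 - 36*j^2 + 16*j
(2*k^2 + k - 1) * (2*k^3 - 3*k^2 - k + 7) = 4*k^5 - 4*k^4 - 7*k^3 + 16*k^2 + 8*k - 7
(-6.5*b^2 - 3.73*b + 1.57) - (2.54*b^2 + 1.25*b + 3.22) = -9.04*b^2 - 4.98*b - 1.65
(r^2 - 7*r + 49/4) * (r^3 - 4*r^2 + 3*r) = r^5 - 11*r^4 + 173*r^3/4 - 70*r^2 + 147*r/4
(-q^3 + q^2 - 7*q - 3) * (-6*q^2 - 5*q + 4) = 6*q^5 - q^4 + 33*q^3 + 57*q^2 - 13*q - 12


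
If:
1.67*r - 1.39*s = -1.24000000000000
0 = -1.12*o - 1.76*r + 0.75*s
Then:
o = 1.16680923866553 - 0.638312660393499*s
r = 0.832335329341317*s - 0.74251497005988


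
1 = 1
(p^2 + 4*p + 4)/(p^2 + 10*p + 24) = (p^2 + 4*p + 4)/(p^2 + 10*p + 24)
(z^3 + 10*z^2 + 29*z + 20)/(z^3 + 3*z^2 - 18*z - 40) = (z^2 + 5*z + 4)/(z^2 - 2*z - 8)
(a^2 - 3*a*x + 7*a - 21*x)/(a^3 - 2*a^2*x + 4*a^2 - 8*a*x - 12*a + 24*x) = (a^2 - 3*a*x + 7*a - 21*x)/(a^3 - 2*a^2*x + 4*a^2 - 8*a*x - 12*a + 24*x)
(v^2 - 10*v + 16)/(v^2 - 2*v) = (v - 8)/v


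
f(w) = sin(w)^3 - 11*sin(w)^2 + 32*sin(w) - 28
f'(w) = 3*sin(w)^2*cos(w) - 22*sin(w)*cos(w) + 32*cos(w)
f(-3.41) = -20.27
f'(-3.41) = -25.43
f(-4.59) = -6.10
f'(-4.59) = -1.60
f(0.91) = -9.10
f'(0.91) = 10.13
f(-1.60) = -71.98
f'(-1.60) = -1.66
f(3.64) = -45.92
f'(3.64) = -37.95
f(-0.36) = -40.68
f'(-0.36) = 37.55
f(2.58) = -13.93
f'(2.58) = -17.89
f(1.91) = -6.77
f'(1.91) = -4.63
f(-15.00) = -53.74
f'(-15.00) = -36.14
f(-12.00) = -13.84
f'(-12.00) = 17.77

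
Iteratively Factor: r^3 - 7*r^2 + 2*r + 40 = (r - 4)*(r^2 - 3*r - 10) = (r - 4)*(r + 2)*(r - 5)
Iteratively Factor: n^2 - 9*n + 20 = (n - 5)*(n - 4)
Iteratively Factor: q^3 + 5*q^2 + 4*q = (q)*(q^2 + 5*q + 4) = q*(q + 1)*(q + 4)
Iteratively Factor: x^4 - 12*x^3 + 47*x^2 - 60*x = (x - 5)*(x^3 - 7*x^2 + 12*x) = (x - 5)*(x - 3)*(x^2 - 4*x) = x*(x - 5)*(x - 3)*(x - 4)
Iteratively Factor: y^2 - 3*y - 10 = (y + 2)*(y - 5)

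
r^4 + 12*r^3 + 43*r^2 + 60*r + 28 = (r + 1)*(r + 2)^2*(r + 7)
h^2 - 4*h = h*(h - 4)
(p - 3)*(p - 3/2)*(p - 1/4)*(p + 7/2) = p^4 - 5*p^3/4 - 11*p^2 + 297*p/16 - 63/16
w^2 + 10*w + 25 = (w + 5)^2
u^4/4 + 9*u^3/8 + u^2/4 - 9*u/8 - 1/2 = (u/4 + 1)*(u - 1)*(u + 1/2)*(u + 1)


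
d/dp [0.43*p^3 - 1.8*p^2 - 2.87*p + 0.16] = 1.29*p^2 - 3.6*p - 2.87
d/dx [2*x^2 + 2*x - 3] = 4*x + 2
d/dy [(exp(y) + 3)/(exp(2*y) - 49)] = (-2*(exp(y) + 3)*exp(y) + exp(2*y) - 49)*exp(y)/(exp(2*y) - 49)^2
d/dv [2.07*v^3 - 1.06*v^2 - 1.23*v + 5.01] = 6.21*v^2 - 2.12*v - 1.23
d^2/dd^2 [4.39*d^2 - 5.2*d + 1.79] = 8.78000000000000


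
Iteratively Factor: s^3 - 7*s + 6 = (s - 1)*(s^2 + s - 6) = (s - 1)*(s + 3)*(s - 2)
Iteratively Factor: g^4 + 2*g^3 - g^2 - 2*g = (g + 2)*(g^3 - g) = g*(g + 2)*(g^2 - 1) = g*(g + 1)*(g + 2)*(g - 1)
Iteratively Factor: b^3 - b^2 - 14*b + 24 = (b + 4)*(b^2 - 5*b + 6) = (b - 2)*(b + 4)*(b - 3)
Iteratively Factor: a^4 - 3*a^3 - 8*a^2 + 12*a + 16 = (a + 2)*(a^3 - 5*a^2 + 2*a + 8) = (a - 4)*(a + 2)*(a^2 - a - 2) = (a - 4)*(a - 2)*(a + 2)*(a + 1)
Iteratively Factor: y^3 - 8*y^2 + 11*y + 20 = (y - 5)*(y^2 - 3*y - 4) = (y - 5)*(y + 1)*(y - 4)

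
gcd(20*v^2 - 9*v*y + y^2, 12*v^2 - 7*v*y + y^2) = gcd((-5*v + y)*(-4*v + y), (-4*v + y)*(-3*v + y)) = -4*v + y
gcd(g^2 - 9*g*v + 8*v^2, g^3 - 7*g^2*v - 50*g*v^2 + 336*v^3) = -g + 8*v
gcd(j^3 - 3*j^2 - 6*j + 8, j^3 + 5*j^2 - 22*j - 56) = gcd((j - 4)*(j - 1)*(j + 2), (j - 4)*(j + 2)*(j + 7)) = j^2 - 2*j - 8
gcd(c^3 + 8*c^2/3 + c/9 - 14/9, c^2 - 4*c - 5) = c + 1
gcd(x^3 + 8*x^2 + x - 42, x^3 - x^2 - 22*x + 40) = x - 2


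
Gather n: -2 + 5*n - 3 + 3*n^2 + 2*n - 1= 3*n^2 + 7*n - 6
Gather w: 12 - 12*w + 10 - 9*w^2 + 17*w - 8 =-9*w^2 + 5*w + 14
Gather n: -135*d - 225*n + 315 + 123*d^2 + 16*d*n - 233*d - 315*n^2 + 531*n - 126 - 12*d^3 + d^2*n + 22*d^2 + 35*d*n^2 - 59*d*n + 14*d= -12*d^3 + 145*d^2 - 354*d + n^2*(35*d - 315) + n*(d^2 - 43*d + 306) + 189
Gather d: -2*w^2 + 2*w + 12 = -2*w^2 + 2*w + 12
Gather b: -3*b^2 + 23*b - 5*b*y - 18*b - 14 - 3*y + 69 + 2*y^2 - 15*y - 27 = -3*b^2 + b*(5 - 5*y) + 2*y^2 - 18*y + 28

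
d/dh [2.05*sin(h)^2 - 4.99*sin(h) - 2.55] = (4.1*sin(h) - 4.99)*cos(h)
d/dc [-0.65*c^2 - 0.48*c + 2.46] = -1.3*c - 0.48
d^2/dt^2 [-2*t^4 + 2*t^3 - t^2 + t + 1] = -24*t^2 + 12*t - 2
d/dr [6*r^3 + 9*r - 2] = 18*r^2 + 9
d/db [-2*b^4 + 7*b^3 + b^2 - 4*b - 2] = -8*b^3 + 21*b^2 + 2*b - 4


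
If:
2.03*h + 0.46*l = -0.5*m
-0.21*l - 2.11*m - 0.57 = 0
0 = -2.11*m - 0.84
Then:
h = -0.19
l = 1.29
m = -0.40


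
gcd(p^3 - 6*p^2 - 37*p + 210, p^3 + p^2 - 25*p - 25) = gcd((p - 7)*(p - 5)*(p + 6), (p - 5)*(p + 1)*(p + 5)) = p - 5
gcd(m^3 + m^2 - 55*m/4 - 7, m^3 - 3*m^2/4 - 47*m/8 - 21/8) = m + 1/2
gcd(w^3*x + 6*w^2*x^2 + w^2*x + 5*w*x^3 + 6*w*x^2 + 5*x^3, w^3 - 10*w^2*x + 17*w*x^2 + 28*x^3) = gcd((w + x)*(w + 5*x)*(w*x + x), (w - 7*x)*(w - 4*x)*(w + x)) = w + x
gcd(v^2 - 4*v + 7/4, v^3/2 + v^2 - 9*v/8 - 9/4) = 1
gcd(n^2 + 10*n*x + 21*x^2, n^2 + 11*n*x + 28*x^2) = n + 7*x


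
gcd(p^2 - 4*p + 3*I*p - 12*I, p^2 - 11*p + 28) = p - 4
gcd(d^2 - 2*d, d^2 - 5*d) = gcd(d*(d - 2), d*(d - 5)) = d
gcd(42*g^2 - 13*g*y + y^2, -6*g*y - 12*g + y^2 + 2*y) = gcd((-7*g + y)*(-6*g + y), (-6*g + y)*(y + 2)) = -6*g + y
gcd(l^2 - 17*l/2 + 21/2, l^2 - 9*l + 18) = 1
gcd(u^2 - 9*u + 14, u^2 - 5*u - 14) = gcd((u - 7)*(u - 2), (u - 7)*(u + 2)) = u - 7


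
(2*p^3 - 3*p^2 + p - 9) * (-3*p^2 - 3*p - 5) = -6*p^5 + 3*p^4 - 4*p^3 + 39*p^2 + 22*p + 45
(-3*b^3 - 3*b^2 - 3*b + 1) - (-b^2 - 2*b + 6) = -3*b^3 - 2*b^2 - b - 5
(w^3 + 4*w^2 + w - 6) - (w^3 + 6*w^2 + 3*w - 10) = -2*w^2 - 2*w + 4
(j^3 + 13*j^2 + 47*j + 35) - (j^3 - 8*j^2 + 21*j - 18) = 21*j^2 + 26*j + 53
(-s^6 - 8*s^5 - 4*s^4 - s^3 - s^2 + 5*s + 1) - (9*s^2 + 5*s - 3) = -s^6 - 8*s^5 - 4*s^4 - s^3 - 10*s^2 + 4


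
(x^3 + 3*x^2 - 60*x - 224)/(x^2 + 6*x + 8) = (x^2 - x - 56)/(x + 2)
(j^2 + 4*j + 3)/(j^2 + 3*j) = (j + 1)/j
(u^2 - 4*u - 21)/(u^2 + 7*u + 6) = (u^2 - 4*u - 21)/(u^2 + 7*u + 6)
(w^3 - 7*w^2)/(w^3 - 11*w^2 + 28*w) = w/(w - 4)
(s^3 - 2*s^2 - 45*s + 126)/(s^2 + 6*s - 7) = (s^2 - 9*s + 18)/(s - 1)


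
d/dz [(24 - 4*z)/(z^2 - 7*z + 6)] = 4/(z^2 - 2*z + 1)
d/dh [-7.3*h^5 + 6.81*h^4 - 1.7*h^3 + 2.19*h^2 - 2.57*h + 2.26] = -36.5*h^4 + 27.24*h^3 - 5.1*h^2 + 4.38*h - 2.57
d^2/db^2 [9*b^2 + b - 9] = 18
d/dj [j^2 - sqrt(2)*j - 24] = 2*j - sqrt(2)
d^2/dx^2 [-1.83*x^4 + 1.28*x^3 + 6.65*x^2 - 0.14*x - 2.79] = -21.96*x^2 + 7.68*x + 13.3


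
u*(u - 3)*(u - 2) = u^3 - 5*u^2 + 6*u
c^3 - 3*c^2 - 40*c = c*(c - 8)*(c + 5)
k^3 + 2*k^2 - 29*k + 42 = (k - 3)*(k - 2)*(k + 7)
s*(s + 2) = s^2 + 2*s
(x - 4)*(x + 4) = x^2 - 16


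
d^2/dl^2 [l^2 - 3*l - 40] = 2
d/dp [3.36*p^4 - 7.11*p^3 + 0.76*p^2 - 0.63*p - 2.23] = 13.44*p^3 - 21.33*p^2 + 1.52*p - 0.63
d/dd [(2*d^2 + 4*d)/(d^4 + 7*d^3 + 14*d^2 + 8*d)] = 2*(-2*d - 5)/(d^4 + 10*d^3 + 33*d^2 + 40*d + 16)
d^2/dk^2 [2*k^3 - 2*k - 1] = 12*k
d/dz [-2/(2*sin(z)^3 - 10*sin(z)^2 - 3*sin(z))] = -2*(20*sin(z) + 3*cos(2*z))*cos(z)/((10*sin(z) + cos(2*z) + 2)^2*sin(z)^2)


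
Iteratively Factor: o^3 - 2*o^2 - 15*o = (o - 5)*(o^2 + 3*o) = (o - 5)*(o + 3)*(o)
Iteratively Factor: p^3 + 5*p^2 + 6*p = (p + 2)*(p^2 + 3*p) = (p + 2)*(p + 3)*(p)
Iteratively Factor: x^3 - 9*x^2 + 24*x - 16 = (x - 4)*(x^2 - 5*x + 4) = (x - 4)*(x - 1)*(x - 4)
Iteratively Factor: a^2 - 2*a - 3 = (a + 1)*(a - 3)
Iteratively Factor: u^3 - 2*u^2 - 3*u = (u)*(u^2 - 2*u - 3) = u*(u - 3)*(u + 1)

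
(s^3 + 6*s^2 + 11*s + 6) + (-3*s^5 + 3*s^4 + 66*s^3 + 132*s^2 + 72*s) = -3*s^5 + 3*s^4 + 67*s^3 + 138*s^2 + 83*s + 6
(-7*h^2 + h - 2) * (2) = -14*h^2 + 2*h - 4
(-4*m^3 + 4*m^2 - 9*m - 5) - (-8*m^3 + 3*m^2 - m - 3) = 4*m^3 + m^2 - 8*m - 2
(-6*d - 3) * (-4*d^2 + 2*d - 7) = 24*d^3 + 36*d + 21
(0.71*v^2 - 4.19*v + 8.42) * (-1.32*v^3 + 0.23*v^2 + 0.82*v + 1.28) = -0.9372*v^5 + 5.6941*v^4 - 11.4959*v^3 - 0.5904*v^2 + 1.5412*v + 10.7776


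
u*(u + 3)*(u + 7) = u^3 + 10*u^2 + 21*u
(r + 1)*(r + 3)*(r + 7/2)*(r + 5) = r^4 + 25*r^3/2 + 109*r^2/2 + 191*r/2 + 105/2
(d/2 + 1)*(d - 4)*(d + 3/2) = d^3/2 - d^2/4 - 11*d/2 - 6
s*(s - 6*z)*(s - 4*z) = s^3 - 10*s^2*z + 24*s*z^2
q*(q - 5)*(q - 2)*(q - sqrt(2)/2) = q^4 - 7*q^3 - sqrt(2)*q^3/2 + 7*sqrt(2)*q^2/2 + 10*q^2 - 5*sqrt(2)*q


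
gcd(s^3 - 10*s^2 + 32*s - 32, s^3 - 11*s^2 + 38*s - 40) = s^2 - 6*s + 8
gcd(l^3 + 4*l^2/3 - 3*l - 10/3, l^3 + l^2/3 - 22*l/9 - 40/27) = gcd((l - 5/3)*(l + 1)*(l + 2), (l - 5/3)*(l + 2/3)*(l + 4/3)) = l - 5/3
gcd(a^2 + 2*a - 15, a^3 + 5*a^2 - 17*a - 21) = a - 3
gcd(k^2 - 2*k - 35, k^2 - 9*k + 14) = k - 7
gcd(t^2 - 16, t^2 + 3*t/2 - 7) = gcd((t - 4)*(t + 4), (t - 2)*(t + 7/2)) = 1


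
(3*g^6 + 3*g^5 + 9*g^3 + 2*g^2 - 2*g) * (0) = 0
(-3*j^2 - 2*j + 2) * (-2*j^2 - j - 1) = 6*j^4 + 7*j^3 + j^2 - 2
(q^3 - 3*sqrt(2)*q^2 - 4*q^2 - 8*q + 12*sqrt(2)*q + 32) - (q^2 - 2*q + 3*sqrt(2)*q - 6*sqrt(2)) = q^3 - 5*q^2 - 3*sqrt(2)*q^2 - 6*q + 9*sqrt(2)*q + 6*sqrt(2) + 32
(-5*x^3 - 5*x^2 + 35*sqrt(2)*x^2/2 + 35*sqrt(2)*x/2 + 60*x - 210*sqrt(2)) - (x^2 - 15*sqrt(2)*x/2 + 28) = -5*x^3 - 6*x^2 + 35*sqrt(2)*x^2/2 + 25*sqrt(2)*x + 60*x - 210*sqrt(2) - 28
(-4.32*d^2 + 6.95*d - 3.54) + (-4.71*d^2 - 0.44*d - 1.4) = -9.03*d^2 + 6.51*d - 4.94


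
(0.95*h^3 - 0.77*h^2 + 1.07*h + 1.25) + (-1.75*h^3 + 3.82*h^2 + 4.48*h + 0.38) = -0.8*h^3 + 3.05*h^2 + 5.55*h + 1.63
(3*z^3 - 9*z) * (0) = 0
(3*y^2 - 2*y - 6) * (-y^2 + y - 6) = -3*y^4 + 5*y^3 - 14*y^2 + 6*y + 36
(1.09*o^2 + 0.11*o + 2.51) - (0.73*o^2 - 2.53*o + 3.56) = 0.36*o^2 + 2.64*o - 1.05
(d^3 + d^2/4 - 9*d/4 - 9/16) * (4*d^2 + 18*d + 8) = 4*d^5 + 19*d^4 + 7*d^3/2 - 163*d^2/4 - 225*d/8 - 9/2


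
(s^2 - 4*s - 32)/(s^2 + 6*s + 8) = (s - 8)/(s + 2)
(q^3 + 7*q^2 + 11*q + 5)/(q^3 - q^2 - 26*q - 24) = (q^2 + 6*q + 5)/(q^2 - 2*q - 24)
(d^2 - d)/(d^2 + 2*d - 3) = d/(d + 3)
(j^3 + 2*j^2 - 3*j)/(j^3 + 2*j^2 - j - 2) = j*(j + 3)/(j^2 + 3*j + 2)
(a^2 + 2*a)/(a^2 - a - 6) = a/(a - 3)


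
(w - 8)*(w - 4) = w^2 - 12*w + 32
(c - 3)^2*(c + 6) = c^3 - 27*c + 54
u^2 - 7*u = u*(u - 7)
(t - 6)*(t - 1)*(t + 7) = t^3 - 43*t + 42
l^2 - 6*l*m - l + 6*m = (l - 1)*(l - 6*m)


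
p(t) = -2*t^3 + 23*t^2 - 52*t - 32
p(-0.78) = 23.50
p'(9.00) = -124.00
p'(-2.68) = -218.37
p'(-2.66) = -216.81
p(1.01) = -63.12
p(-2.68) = 311.05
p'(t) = -6*t^2 + 46*t - 52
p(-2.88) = 356.31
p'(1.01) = -11.66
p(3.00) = -35.00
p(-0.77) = 22.59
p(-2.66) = 306.70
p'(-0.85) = -95.44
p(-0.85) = 30.05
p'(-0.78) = -91.53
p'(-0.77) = -90.98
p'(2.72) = 28.73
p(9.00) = -95.00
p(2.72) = -43.52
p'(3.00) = 32.00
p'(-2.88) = -234.25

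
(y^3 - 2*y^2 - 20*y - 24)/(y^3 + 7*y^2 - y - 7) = (y^3 - 2*y^2 - 20*y - 24)/(y^3 + 7*y^2 - y - 7)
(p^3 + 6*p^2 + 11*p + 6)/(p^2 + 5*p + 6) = p + 1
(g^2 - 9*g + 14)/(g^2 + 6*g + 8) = (g^2 - 9*g + 14)/(g^2 + 6*g + 8)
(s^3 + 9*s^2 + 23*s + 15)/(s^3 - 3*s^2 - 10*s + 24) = (s^2 + 6*s + 5)/(s^2 - 6*s + 8)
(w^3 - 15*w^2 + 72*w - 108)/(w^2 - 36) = (w^2 - 9*w + 18)/(w + 6)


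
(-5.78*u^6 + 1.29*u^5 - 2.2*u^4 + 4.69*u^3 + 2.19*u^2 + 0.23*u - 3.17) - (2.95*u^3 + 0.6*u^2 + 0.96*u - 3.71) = -5.78*u^6 + 1.29*u^5 - 2.2*u^4 + 1.74*u^3 + 1.59*u^2 - 0.73*u + 0.54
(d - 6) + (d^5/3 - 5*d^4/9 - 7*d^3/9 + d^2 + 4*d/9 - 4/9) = d^5/3 - 5*d^4/9 - 7*d^3/9 + d^2 + 13*d/9 - 58/9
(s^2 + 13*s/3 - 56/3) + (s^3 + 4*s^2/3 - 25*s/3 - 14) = s^3 + 7*s^2/3 - 4*s - 98/3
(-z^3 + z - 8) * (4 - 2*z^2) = 2*z^5 - 6*z^3 + 16*z^2 + 4*z - 32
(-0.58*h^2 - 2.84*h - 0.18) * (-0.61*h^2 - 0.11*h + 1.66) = 0.3538*h^4 + 1.7962*h^3 - 0.5406*h^2 - 4.6946*h - 0.2988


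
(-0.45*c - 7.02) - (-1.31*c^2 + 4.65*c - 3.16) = 1.31*c^2 - 5.1*c - 3.86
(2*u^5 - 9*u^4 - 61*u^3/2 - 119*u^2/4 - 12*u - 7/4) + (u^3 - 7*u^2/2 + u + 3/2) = 2*u^5 - 9*u^4 - 59*u^3/2 - 133*u^2/4 - 11*u - 1/4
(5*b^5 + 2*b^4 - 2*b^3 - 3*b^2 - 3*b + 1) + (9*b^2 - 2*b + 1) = 5*b^5 + 2*b^4 - 2*b^3 + 6*b^2 - 5*b + 2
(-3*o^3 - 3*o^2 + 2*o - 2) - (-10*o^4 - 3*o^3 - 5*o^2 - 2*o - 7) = 10*o^4 + 2*o^2 + 4*o + 5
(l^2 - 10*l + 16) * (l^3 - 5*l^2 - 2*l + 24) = l^5 - 15*l^4 + 64*l^3 - 36*l^2 - 272*l + 384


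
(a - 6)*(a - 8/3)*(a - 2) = a^3 - 32*a^2/3 + 100*a/3 - 32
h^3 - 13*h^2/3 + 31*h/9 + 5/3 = (h - 3)*(h - 5/3)*(h + 1/3)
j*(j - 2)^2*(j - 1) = j^4 - 5*j^3 + 8*j^2 - 4*j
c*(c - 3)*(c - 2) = c^3 - 5*c^2 + 6*c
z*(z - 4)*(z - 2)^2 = z^4 - 8*z^3 + 20*z^2 - 16*z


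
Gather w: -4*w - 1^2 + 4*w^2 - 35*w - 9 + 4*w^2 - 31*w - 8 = 8*w^2 - 70*w - 18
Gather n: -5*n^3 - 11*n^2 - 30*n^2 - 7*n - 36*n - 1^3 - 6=-5*n^3 - 41*n^2 - 43*n - 7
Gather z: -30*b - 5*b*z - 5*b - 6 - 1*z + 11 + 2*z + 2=-35*b + z*(1 - 5*b) + 7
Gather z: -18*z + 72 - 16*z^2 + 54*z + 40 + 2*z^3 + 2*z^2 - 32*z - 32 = 2*z^3 - 14*z^2 + 4*z + 80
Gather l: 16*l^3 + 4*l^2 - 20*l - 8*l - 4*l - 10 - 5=16*l^3 + 4*l^2 - 32*l - 15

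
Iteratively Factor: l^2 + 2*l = (l)*(l + 2)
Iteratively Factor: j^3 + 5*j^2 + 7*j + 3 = (j + 1)*(j^2 + 4*j + 3) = (j + 1)*(j + 3)*(j + 1)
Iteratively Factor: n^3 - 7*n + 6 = (n - 2)*(n^2 + 2*n - 3) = (n - 2)*(n + 3)*(n - 1)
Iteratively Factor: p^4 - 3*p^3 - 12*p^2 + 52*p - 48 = (p - 3)*(p^3 - 12*p + 16) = (p - 3)*(p - 2)*(p^2 + 2*p - 8) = (p - 3)*(p - 2)^2*(p + 4)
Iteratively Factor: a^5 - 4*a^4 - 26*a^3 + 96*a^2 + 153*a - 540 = (a + 4)*(a^4 - 8*a^3 + 6*a^2 + 72*a - 135) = (a - 3)*(a + 4)*(a^3 - 5*a^2 - 9*a + 45) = (a - 3)*(a + 3)*(a + 4)*(a^2 - 8*a + 15) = (a - 3)^2*(a + 3)*(a + 4)*(a - 5)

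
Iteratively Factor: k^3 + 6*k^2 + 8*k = (k + 4)*(k^2 + 2*k) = k*(k + 4)*(k + 2)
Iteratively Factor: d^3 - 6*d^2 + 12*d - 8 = (d - 2)*(d^2 - 4*d + 4) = (d - 2)^2*(d - 2)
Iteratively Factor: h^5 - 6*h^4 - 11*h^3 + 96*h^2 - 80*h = (h + 4)*(h^4 - 10*h^3 + 29*h^2 - 20*h) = (h - 5)*(h + 4)*(h^3 - 5*h^2 + 4*h) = (h - 5)*(h - 4)*(h + 4)*(h^2 - h) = (h - 5)*(h - 4)*(h - 1)*(h + 4)*(h)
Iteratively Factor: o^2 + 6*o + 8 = (o + 2)*(o + 4)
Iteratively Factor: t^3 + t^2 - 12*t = (t - 3)*(t^2 + 4*t) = (t - 3)*(t + 4)*(t)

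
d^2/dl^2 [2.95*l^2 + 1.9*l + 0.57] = 5.90000000000000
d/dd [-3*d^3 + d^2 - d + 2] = -9*d^2 + 2*d - 1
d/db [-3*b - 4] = -3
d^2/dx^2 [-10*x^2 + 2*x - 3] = -20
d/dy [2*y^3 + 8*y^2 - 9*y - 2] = 6*y^2 + 16*y - 9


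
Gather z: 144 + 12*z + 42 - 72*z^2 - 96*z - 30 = -72*z^2 - 84*z + 156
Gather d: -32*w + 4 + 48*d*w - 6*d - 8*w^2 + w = d*(48*w - 6) - 8*w^2 - 31*w + 4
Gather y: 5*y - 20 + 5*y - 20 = 10*y - 40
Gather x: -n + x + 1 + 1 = -n + x + 2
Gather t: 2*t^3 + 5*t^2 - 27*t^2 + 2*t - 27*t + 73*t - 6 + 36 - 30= 2*t^3 - 22*t^2 + 48*t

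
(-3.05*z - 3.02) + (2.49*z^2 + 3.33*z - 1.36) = 2.49*z^2 + 0.28*z - 4.38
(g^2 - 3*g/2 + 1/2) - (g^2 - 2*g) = g/2 + 1/2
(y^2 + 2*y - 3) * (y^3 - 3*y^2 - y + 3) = y^5 - y^4 - 10*y^3 + 10*y^2 + 9*y - 9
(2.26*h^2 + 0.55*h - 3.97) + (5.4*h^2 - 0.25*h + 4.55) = 7.66*h^2 + 0.3*h + 0.58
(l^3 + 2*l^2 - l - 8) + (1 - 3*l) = l^3 + 2*l^2 - 4*l - 7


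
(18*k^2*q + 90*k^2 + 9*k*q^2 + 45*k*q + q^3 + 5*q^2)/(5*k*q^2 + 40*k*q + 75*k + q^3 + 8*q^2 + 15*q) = (18*k^2 + 9*k*q + q^2)/(5*k*q + 15*k + q^2 + 3*q)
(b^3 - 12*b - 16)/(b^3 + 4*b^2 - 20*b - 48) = (b + 2)/(b + 6)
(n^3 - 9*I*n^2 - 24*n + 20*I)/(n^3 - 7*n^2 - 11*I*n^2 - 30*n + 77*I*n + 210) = (n^2 - 4*I*n - 4)/(n^2 - n*(7 + 6*I) + 42*I)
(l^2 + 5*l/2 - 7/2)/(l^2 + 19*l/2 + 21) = (l - 1)/(l + 6)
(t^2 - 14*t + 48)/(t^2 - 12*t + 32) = (t - 6)/(t - 4)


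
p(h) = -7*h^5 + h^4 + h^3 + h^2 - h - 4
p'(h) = -35*h^4 + 4*h^3 + 3*h^2 + 2*h - 1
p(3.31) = -2621.29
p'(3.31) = -4017.72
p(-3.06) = 1945.49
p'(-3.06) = -3162.33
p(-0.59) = -2.65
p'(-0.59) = -6.20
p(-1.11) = 10.29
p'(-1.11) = -58.13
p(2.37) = -479.30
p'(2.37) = -1030.40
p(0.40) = -4.22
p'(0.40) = -0.36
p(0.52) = -4.30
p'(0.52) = -1.15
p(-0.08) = -3.91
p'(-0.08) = -1.14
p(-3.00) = 1763.00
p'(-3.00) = -2923.00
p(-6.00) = 55550.00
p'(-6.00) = -46129.00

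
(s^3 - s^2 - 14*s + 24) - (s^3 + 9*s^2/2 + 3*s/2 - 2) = -11*s^2/2 - 31*s/2 + 26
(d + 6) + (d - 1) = 2*d + 5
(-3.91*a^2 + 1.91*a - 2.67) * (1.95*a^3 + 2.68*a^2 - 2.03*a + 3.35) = -7.6245*a^5 - 6.7543*a^4 + 7.8496*a^3 - 24.1314*a^2 + 11.8186*a - 8.9445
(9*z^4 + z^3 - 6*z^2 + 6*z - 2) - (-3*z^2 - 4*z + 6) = 9*z^4 + z^3 - 3*z^2 + 10*z - 8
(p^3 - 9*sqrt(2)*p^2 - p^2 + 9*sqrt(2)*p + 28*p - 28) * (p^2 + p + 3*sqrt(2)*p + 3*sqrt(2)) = p^5 - 6*sqrt(2)*p^4 - 27*p^3 + 90*sqrt(2)*p^2 + 26*p - 84*sqrt(2)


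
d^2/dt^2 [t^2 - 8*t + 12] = 2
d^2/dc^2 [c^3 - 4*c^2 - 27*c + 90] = 6*c - 8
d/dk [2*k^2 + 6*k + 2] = 4*k + 6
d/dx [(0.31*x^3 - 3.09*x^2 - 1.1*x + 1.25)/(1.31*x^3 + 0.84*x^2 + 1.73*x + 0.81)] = (4.3083*x^4 + 3.9546*x^3 - 8.5809*x^2 - 7.1058*x - 3.0535)/(1.7161*x^6 + 2.2008*x^5 + 5.2382*x^4 + 5.0286*x^3 + 4.3537*x^2 + 2.8026*x + 0.6561)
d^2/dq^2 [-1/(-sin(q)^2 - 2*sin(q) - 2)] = 2*(-2*sin(q)^4 - 3*sin(q)^3 + 5*sin(q)^2 + 8*sin(q) + 2)/(sin(q)^2 + 2*sin(q) + 2)^3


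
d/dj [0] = 0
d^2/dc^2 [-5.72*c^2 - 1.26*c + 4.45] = -11.4400000000000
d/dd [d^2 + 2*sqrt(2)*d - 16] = 2*d + 2*sqrt(2)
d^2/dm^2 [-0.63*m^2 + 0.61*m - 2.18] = -1.26000000000000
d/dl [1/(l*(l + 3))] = (-2*l - 3)/(l^2*(l^2 + 6*l + 9))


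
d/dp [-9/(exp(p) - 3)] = 9*exp(p)/(exp(p) - 3)^2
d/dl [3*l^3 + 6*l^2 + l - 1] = 9*l^2 + 12*l + 1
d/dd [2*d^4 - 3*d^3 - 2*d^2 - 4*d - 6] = 8*d^3 - 9*d^2 - 4*d - 4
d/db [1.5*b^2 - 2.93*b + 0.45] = 3.0*b - 2.93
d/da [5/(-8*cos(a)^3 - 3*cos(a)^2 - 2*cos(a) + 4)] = 10*(12*sin(a)^2 - 3*cos(a) - 13)*sin(a)/(8*cos(a)^3 + 3*cos(a)^2 + 2*cos(a) - 4)^2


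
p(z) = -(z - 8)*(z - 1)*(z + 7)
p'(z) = -(z - 8)*(z - 1) - (z - 8)*(z + 7) - (z - 1)*(z + 7)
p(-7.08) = 9.75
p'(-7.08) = -123.70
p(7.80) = 20.13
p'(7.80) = -96.32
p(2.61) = 83.39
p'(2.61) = 45.00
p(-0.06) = -59.29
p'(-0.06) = 54.75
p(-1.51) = -131.05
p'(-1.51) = 42.12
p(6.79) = 96.61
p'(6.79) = -56.15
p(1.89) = 48.34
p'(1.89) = 51.84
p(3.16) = 106.22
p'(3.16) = 37.68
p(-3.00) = -176.00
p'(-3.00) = 16.00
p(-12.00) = 1300.00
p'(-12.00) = -425.00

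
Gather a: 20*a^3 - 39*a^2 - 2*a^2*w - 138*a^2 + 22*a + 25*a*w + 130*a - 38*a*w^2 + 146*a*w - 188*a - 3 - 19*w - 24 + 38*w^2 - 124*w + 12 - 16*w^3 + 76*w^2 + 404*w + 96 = 20*a^3 + a^2*(-2*w - 177) + a*(-38*w^2 + 171*w - 36) - 16*w^3 + 114*w^2 + 261*w + 81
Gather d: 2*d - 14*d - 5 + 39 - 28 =6 - 12*d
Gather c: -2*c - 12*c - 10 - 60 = -14*c - 70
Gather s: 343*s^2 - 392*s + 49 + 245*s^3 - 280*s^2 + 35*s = 245*s^3 + 63*s^2 - 357*s + 49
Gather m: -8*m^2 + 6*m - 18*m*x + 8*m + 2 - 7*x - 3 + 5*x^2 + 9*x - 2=-8*m^2 + m*(14 - 18*x) + 5*x^2 + 2*x - 3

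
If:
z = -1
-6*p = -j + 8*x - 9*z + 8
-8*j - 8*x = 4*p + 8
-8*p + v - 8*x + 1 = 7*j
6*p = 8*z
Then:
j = 19/27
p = -4/3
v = -406/27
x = -28/27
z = -1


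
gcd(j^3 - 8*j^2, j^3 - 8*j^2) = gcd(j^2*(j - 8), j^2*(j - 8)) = j^3 - 8*j^2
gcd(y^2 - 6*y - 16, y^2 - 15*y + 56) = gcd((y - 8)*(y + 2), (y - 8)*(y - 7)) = y - 8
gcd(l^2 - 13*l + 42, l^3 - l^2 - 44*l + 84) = l - 6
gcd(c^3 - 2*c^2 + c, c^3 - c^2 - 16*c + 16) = c - 1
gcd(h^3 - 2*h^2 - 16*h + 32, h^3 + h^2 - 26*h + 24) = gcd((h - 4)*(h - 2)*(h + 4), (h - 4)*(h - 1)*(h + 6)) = h - 4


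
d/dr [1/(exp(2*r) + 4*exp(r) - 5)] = 2*(-exp(r) - 2)*exp(r)/(exp(2*r) + 4*exp(r) - 5)^2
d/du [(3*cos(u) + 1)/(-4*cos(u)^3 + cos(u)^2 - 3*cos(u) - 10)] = (99*sin(u) - 20*sin(2*u) - 9*sin(3*u) - 12*sin(4*u))/(-12*cos(u) + cos(2*u) - 2*cos(3*u) - 19)^2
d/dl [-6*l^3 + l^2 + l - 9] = -18*l^2 + 2*l + 1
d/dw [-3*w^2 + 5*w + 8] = 5 - 6*w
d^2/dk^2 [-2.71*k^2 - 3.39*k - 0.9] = -5.42000000000000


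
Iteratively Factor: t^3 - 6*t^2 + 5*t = (t)*(t^2 - 6*t + 5) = t*(t - 1)*(t - 5)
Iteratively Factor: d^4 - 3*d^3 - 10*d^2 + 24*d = (d)*(d^3 - 3*d^2 - 10*d + 24) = d*(d - 2)*(d^2 - d - 12) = d*(d - 4)*(d - 2)*(d + 3)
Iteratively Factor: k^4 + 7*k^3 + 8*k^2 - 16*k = (k)*(k^3 + 7*k^2 + 8*k - 16) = k*(k - 1)*(k^2 + 8*k + 16) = k*(k - 1)*(k + 4)*(k + 4)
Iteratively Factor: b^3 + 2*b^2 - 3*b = (b - 1)*(b^2 + 3*b) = b*(b - 1)*(b + 3)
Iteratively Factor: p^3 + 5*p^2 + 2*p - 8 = (p + 2)*(p^2 + 3*p - 4) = (p - 1)*(p + 2)*(p + 4)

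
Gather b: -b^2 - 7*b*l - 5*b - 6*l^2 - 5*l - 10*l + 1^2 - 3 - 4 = -b^2 + b*(-7*l - 5) - 6*l^2 - 15*l - 6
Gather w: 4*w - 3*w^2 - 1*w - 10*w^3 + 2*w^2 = -10*w^3 - w^2 + 3*w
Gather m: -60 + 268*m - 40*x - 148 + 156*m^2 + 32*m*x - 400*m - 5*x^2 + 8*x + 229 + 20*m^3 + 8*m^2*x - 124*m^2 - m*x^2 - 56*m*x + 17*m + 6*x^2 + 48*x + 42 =20*m^3 + m^2*(8*x + 32) + m*(-x^2 - 24*x - 115) + x^2 + 16*x + 63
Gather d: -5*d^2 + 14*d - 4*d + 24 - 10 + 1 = -5*d^2 + 10*d + 15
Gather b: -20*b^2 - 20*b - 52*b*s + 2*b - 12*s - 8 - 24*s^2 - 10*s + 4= -20*b^2 + b*(-52*s - 18) - 24*s^2 - 22*s - 4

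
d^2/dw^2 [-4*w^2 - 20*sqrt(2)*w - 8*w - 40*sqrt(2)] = -8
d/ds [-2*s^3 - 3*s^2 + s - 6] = -6*s^2 - 6*s + 1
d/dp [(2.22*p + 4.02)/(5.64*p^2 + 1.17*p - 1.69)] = (12.5208*p^2 + 2.5974*p - (2.22*p + 4.02)*(11.28*p + 1.17) - 3.7518)/(5.64*p^2 + 1.17*p - 1.69)^2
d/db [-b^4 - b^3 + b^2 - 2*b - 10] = -4*b^3 - 3*b^2 + 2*b - 2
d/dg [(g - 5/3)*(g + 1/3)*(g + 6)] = 3*g^2 + 28*g/3 - 77/9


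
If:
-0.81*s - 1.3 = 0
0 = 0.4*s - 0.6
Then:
No Solution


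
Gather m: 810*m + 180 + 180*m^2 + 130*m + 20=180*m^2 + 940*m + 200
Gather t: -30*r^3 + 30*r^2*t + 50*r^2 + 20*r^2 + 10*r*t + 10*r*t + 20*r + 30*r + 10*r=-30*r^3 + 70*r^2 + 60*r + t*(30*r^2 + 20*r)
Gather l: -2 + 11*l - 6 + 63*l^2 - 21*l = 63*l^2 - 10*l - 8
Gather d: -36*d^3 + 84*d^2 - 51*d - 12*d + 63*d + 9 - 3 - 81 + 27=-36*d^3 + 84*d^2 - 48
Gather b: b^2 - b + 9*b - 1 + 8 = b^2 + 8*b + 7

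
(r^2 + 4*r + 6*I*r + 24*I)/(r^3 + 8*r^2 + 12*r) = (r^2 + 4*r + 6*I*r + 24*I)/(r*(r^2 + 8*r + 12))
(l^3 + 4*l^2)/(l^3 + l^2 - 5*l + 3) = l^2*(l + 4)/(l^3 + l^2 - 5*l + 3)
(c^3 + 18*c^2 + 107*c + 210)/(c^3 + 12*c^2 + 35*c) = (c + 6)/c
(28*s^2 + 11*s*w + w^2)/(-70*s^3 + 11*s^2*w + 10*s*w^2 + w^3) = (-4*s - w)/(10*s^2 - 3*s*w - w^2)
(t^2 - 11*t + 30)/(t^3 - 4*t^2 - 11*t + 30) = (t - 6)/(t^2 + t - 6)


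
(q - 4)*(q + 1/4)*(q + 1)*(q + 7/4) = q^4 - q^3 - 153*q^2/16 - 149*q/16 - 7/4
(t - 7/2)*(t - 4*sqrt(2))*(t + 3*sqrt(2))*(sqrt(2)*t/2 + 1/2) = sqrt(2)*t^4/2 - 7*sqrt(2)*t^3/4 - t^3/2 - 25*sqrt(2)*t^2/2 + 7*t^2/4 - 12*t + 175*sqrt(2)*t/4 + 42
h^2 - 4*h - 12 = (h - 6)*(h + 2)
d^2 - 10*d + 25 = (d - 5)^2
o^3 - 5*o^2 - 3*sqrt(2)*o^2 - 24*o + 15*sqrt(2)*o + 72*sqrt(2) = (o - 8)*(o + 3)*(o - 3*sqrt(2))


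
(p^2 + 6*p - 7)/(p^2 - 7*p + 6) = (p + 7)/(p - 6)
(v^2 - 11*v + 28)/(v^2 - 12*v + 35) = (v - 4)/(v - 5)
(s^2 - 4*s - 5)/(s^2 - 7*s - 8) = (s - 5)/(s - 8)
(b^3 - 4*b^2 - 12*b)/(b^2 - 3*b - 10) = b*(b - 6)/(b - 5)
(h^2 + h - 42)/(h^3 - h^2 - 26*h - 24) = (h + 7)/(h^2 + 5*h + 4)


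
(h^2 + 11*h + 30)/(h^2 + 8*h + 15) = (h + 6)/(h + 3)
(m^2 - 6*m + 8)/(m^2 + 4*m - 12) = (m - 4)/(m + 6)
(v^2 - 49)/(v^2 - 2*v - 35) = (v + 7)/(v + 5)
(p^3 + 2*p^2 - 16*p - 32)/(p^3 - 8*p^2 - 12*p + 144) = (p^2 - 2*p - 8)/(p^2 - 12*p + 36)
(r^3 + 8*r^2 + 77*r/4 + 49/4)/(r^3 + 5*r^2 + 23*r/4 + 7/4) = (2*r + 7)/(2*r + 1)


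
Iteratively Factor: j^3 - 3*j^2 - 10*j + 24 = (j - 4)*(j^2 + j - 6) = (j - 4)*(j - 2)*(j + 3)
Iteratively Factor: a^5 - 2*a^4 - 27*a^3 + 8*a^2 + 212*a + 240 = (a + 2)*(a^4 - 4*a^3 - 19*a^2 + 46*a + 120) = (a + 2)^2*(a^3 - 6*a^2 - 7*a + 60) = (a + 2)^2*(a + 3)*(a^2 - 9*a + 20) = (a - 5)*(a + 2)^2*(a + 3)*(a - 4)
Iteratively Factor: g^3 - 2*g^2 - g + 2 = (g - 1)*(g^2 - g - 2) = (g - 2)*(g - 1)*(g + 1)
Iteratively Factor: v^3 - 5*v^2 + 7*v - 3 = (v - 3)*(v^2 - 2*v + 1) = (v - 3)*(v - 1)*(v - 1)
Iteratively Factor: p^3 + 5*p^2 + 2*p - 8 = (p + 4)*(p^2 + p - 2) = (p + 2)*(p + 4)*(p - 1)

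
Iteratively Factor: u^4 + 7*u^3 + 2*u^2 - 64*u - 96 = (u - 3)*(u^3 + 10*u^2 + 32*u + 32) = (u - 3)*(u + 4)*(u^2 + 6*u + 8) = (u - 3)*(u + 4)^2*(u + 2)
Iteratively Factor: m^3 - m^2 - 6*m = (m)*(m^2 - m - 6) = m*(m + 2)*(m - 3)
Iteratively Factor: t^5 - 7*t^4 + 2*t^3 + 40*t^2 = (t)*(t^4 - 7*t^3 + 2*t^2 + 40*t) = t*(t + 2)*(t^3 - 9*t^2 + 20*t) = t^2*(t + 2)*(t^2 - 9*t + 20) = t^2*(t - 5)*(t + 2)*(t - 4)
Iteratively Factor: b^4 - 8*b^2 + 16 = (b + 2)*(b^3 - 2*b^2 - 4*b + 8) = (b - 2)*(b + 2)*(b^2 - 4) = (b - 2)*(b + 2)^2*(b - 2)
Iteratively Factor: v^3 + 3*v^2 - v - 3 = (v - 1)*(v^2 + 4*v + 3) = (v - 1)*(v + 3)*(v + 1)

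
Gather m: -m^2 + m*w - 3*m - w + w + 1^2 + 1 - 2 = -m^2 + m*(w - 3)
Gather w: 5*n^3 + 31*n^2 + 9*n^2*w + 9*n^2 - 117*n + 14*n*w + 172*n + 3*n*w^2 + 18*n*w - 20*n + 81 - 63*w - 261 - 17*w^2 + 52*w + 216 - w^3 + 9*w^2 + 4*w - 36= 5*n^3 + 40*n^2 + 35*n - w^3 + w^2*(3*n - 8) + w*(9*n^2 + 32*n - 7)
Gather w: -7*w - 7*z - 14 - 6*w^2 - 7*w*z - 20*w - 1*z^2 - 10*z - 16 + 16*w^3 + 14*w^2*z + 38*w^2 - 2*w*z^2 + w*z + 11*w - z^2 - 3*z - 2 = 16*w^3 + w^2*(14*z + 32) + w*(-2*z^2 - 6*z - 16) - 2*z^2 - 20*z - 32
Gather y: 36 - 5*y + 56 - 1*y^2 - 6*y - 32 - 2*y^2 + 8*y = -3*y^2 - 3*y + 60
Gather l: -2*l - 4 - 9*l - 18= -11*l - 22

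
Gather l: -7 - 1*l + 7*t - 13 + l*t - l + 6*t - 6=l*(t - 2) + 13*t - 26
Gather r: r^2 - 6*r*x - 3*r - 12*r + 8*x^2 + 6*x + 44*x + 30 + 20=r^2 + r*(-6*x - 15) + 8*x^2 + 50*x + 50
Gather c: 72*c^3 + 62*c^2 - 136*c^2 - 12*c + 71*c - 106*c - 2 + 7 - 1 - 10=72*c^3 - 74*c^2 - 47*c - 6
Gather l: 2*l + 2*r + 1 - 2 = 2*l + 2*r - 1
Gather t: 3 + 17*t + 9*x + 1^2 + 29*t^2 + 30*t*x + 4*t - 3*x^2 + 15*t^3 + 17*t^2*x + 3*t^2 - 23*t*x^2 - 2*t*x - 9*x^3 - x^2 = 15*t^3 + t^2*(17*x + 32) + t*(-23*x^2 + 28*x + 21) - 9*x^3 - 4*x^2 + 9*x + 4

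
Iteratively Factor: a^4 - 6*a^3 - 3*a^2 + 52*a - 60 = (a - 5)*(a^3 - a^2 - 8*a + 12) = (a - 5)*(a - 2)*(a^2 + a - 6) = (a - 5)*(a - 2)^2*(a + 3)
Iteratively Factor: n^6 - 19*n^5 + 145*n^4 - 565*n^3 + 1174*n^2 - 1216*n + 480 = (n - 1)*(n^5 - 18*n^4 + 127*n^3 - 438*n^2 + 736*n - 480) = (n - 4)*(n - 1)*(n^4 - 14*n^3 + 71*n^2 - 154*n + 120) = (n - 4)^2*(n - 1)*(n^3 - 10*n^2 + 31*n - 30) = (n - 4)^2*(n - 2)*(n - 1)*(n^2 - 8*n + 15) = (n - 5)*(n - 4)^2*(n - 2)*(n - 1)*(n - 3)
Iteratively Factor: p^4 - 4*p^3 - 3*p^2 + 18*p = (p + 2)*(p^3 - 6*p^2 + 9*p) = p*(p + 2)*(p^2 - 6*p + 9) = p*(p - 3)*(p + 2)*(p - 3)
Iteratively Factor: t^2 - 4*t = (t - 4)*(t)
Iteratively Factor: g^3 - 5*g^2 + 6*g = (g)*(g^2 - 5*g + 6) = g*(g - 3)*(g - 2)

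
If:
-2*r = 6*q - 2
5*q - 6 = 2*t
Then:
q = 2*t/5 + 6/5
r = -6*t/5 - 13/5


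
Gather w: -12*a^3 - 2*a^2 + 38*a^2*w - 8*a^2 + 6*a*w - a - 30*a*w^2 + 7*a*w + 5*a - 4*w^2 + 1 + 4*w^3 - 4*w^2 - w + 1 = -12*a^3 - 10*a^2 + 4*a + 4*w^3 + w^2*(-30*a - 8) + w*(38*a^2 + 13*a - 1) + 2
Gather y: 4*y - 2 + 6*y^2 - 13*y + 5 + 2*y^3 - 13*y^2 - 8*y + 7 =2*y^3 - 7*y^2 - 17*y + 10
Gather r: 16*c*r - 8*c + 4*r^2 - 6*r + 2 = -8*c + 4*r^2 + r*(16*c - 6) + 2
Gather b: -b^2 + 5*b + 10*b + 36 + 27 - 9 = -b^2 + 15*b + 54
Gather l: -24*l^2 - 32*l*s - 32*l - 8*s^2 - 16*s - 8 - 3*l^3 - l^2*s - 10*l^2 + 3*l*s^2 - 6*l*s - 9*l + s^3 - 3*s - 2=-3*l^3 + l^2*(-s - 34) + l*(3*s^2 - 38*s - 41) + s^3 - 8*s^2 - 19*s - 10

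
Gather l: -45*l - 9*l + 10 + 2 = 12 - 54*l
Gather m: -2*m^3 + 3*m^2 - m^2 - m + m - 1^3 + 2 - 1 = -2*m^3 + 2*m^2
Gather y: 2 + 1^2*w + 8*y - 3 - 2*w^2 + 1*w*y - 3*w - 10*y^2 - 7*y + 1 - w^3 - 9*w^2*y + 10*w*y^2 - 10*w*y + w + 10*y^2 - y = -w^3 - 2*w^2 + 10*w*y^2 - w + y*(-9*w^2 - 9*w)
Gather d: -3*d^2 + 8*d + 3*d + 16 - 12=-3*d^2 + 11*d + 4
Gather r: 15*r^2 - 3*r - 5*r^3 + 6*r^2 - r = -5*r^3 + 21*r^2 - 4*r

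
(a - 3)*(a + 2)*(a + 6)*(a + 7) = a^4 + 12*a^3 + 23*a^2 - 120*a - 252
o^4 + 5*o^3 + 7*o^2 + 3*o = o*(o + 1)^2*(o + 3)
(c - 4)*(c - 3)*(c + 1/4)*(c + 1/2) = c^4 - 25*c^3/4 + 55*c^2/8 + 65*c/8 + 3/2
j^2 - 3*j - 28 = (j - 7)*(j + 4)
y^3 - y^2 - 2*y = y*(y - 2)*(y + 1)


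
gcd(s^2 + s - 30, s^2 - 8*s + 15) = s - 5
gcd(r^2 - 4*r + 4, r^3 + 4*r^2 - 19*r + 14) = r - 2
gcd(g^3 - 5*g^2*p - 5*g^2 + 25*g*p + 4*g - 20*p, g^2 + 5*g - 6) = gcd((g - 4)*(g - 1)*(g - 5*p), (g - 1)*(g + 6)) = g - 1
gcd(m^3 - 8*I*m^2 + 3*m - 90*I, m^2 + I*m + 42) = m - 6*I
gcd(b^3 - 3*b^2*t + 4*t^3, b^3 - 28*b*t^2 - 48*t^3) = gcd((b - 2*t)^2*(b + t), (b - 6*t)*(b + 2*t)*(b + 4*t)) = 1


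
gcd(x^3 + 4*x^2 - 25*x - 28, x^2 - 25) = 1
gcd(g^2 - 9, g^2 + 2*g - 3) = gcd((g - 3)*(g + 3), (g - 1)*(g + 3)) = g + 3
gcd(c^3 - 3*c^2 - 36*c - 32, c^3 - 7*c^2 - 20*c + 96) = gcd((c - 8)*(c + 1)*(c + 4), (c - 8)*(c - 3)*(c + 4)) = c^2 - 4*c - 32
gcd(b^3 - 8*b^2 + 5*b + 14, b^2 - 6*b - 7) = b^2 - 6*b - 7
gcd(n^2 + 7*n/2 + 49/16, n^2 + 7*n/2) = 1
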